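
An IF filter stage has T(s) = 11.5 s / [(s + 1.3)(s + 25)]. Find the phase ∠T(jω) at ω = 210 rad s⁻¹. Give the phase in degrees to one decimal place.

∠(j210) = 90.00°
∠(j210 + 1.3) = arctan(210/1.3) = 89.65°
∠(j210 + 25) = arctan(210/25) = 83.21°
∠T(j210) = 90.00° − (89.65° + 83.21°) = -82.86°

-82.9°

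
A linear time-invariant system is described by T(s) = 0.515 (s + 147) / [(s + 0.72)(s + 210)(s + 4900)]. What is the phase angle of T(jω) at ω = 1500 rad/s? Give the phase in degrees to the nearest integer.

∠(j1500 + 147) = arctan(1500/147) = 84.40°
∠(j1500 + 0.72) = arctan(1500/0.72) = 89.97°
∠(j1500 + 210) = arctan(1500/210) = 82.03°
∠(j1500 + 4900) = arctan(1500/4900) = 17.02°
∠T(j1500) = 84.40° − (89.97° + 82.03° + 17.02°) = -104.62°

-105 deg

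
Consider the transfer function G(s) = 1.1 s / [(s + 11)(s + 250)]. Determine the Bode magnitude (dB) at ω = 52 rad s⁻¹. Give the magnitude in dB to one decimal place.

-47.5 dB

|j52| = 52
|j52 + 11| = √(52² + 11²) = 53.15
|j52 + 250| = √(52² + 250²) = 255.4
|G(j52)| = 1.1 × 52 / (53.15 × 255.4) = 0.0042145
20 log₁₀(0.0042145) = -47.51 dB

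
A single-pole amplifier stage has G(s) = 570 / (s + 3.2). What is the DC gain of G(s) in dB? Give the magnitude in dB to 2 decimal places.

G(0) = 570 / 3.2 = 178.12
20 log₁₀(178.12) = 45.014 dB

45.01 dB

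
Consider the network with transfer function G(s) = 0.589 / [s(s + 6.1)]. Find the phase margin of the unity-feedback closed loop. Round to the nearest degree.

89°

Gain crossover: |G(jω)| = 1 at ω ≈ 0.0965 rad/s.
∠G(j0.0965) = −90° − arctan(0.0965/6.1) ≈ -90.91°
PM = 180° + (-90.91°) = 89.09°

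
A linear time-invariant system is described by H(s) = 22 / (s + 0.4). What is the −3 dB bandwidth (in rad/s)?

For a single-pole low-pass, the −3 dB point is at the pole: ω = 0.4 rad/s.

0.4 rad/s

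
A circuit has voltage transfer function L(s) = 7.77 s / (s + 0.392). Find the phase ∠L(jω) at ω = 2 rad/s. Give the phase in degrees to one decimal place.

11.1°

∠(j2) = 90.00°
∠(j2 + 0.392) = arctan(2/0.392) = 78.91°
∠L(j2) = 90.00° − 78.91° = 11.09°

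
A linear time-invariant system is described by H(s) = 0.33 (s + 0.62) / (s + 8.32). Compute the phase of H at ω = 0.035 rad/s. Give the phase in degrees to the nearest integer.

∠(j0.035 + 0.62) = arctan(0.035/0.62) = 3.23°
∠(j0.035 + 8.32) = arctan(0.035/8.32) = 0.24°
∠H(j0.035) = 3.23° − 0.24° = 2.99°

3°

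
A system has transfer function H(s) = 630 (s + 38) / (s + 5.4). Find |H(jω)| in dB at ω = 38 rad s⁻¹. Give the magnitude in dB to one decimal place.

58.9 dB

|j38 + 38| = √(38² + 38²) = 53.74
|j38 + 5.4| = √(38² + 5.4²) = 38.38
|H(j38)| = 630 × 53.74 / 38.38 = 882.09
20 log₁₀(882.09) = 58.91 dB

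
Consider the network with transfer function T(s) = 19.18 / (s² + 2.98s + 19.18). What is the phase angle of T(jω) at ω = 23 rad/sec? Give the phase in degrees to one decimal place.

-172.3°

∠[(j23)² + 2.98(j23) + 19.18] = ∠[-509.82 + j68.54] = 172.34°
∠T(j23) = −172.34° = -172.34°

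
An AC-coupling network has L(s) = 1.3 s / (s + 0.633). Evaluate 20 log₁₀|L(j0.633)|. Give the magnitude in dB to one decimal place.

-0.7 dB

|j0.633| = 0.633
|j0.633 + 0.633| = √(0.633² + 0.633²) = 0.8952
|L(j0.633)| = 1.3 × 0.633 / 0.8952 = 0.91924
20 log₁₀(0.91924) = -0.73 dB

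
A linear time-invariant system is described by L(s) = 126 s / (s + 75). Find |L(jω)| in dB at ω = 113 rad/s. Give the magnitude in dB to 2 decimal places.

40.42 dB

|j113| = 113
|j113 + 75| = √(113² + 75²) = 135.6
|L(j113)| = 126 × 113 / 135.6 = 104.98
20 log₁₀(104.98) = 40.422 dB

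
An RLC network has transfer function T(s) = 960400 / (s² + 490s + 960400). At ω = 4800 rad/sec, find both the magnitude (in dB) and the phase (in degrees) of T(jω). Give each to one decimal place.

|T| = -27.3 dB, ∠T = -173.9 deg

|(j4800)² + 490(j4800) + 960400| = |-2.208e+07 + j2.352e+06| = 2.22e+07
|T(j4800)| = 960400 / 2.22e+07 = 0.043252
20 log₁₀(0.043252) = -27.28 dB
∠[(j4800)² + 490(j4800) + 960400] = ∠[-2.208e+07 + j2.352e+06] = 173.92°
∠T(j4800) = −173.92° = -173.92°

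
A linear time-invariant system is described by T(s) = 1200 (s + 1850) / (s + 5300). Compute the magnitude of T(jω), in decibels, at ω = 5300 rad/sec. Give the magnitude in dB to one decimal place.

|j5300 + 1850| = √(5300² + 1850²) = 5614
|j5300 + 5300| = √(5300² + 5300²) = 7495
|T(j5300)| = 1200 × 5614 / 7495 = 898.74
20 log₁₀(898.74) = 59.07 dB

59.1 dB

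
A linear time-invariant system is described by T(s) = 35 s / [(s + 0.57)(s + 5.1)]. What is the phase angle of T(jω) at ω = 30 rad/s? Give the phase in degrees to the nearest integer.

∠(j30) = 90.00°
∠(j30 + 0.57) = arctan(30/0.57) = 88.91°
∠(j30 + 5.1) = arctan(30/5.1) = 80.35°
∠T(j30) = 90.00° − (88.91° + 80.35°) = -79.26°

-79°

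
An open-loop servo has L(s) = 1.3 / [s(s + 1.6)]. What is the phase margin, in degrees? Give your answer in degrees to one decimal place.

Gain crossover: |L(jω)| = 1 at ω ≈ 0.738 rad/s.
∠L(j0.738) = −90° − arctan(0.738/1.6) ≈ -114.76°
PM = 180° + (-114.76°) = 65.24°

65.2 deg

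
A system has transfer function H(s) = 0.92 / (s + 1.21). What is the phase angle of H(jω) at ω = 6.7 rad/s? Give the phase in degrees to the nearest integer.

-80°

∠(j6.7 + 1.21) = arctan(6.7/1.21) = 79.76°
∠H(j6.7) = −79.76° = -79.76°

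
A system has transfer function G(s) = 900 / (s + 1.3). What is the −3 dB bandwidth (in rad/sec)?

1.3 rad/sec

For a single-pole low-pass, the −3 dB point is at the pole: ω = 1.3 rad/sec.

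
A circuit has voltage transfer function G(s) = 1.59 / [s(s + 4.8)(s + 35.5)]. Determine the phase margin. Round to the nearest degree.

90°

Gain crossover: |G(jω)| = 1 at ω ≈ 0.00933 rad/s.
∠G(j0.00933) = −90° − arctan(0.00933/4.8) − arctan(0.00933/35.5) ≈ -90.13°
PM = 180° + (-90.13°) = 89.87°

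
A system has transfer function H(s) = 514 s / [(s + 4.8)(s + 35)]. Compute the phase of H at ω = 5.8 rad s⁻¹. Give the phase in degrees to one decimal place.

∠(j5.8) = 90.00°
∠(j5.8 + 4.8) = arctan(5.8/4.8) = 50.39°
∠(j5.8 + 35) = arctan(5.8/35) = 9.41°
∠H(j5.8) = 90.00° − (50.39° + 9.41°) = 30.20°

30.2 deg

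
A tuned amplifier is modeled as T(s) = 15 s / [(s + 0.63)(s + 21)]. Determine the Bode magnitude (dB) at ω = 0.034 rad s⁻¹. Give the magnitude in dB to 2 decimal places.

-28.29 dB

|j0.034| = 0.034
|j0.034 + 0.63| = √(0.034² + 0.63²) = 0.6309
|j0.034 + 21| = √(0.034² + 21²) = 21
|T(j0.034)| = 15 × 0.034 / (0.6309 × 21) = 0.038493
20 log₁₀(0.038493) = -28.292 dB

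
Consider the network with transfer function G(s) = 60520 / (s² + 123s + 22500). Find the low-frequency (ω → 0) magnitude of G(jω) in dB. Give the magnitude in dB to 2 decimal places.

G(0) = 60520 / 22500 = 2.6898
20 log₁₀(2.6898) = 8.594 dB

8.59 dB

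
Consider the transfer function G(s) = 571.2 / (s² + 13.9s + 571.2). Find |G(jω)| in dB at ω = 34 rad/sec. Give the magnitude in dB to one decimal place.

|(j34)² + 13.9(j34) + 571.2| = |-584.8 + j472.6| = 751.9
|G(j34)| = 571.2 / 751.9 = 0.75968
20 log₁₀(0.75968) = -2.39 dB

-2.4 dB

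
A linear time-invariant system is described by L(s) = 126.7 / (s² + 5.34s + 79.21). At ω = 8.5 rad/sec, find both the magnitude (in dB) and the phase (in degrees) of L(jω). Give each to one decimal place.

|(j8.5)² + 5.34(j8.5) + 79.21| = |6.96 + j45.39| = 45.92
|L(j8.5)| = 126.7 / 45.92 = 2.7591
20 log₁₀(2.7591) = 8.82 dB
∠[(j8.5)² + 5.34(j8.5) + 79.21] = ∠[6.96 + j45.39] = 81.28°
∠L(j8.5) = −81.28° = -81.28°

|L| = 8.8 dB, ∠L = -81.3°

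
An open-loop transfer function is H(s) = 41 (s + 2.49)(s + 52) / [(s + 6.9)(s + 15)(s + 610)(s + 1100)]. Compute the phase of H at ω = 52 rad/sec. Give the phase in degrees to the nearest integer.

-32°

∠(j52 + 2.49) = arctan(52/2.49) = 87.26°
∠(j52 + 52) = arctan(52/52) = 45.00°
∠(j52 + 6.9) = arctan(52/6.9) = 82.44°
∠(j52 + 15) = arctan(52/15) = 73.91°
∠(j52 + 610) = arctan(52/610) = 4.87°
∠(j52 + 1100) = arctan(52/1100) = 2.71°
∠H(j52) = 87.26° + 45.00° − (82.44° + 73.91° + 4.87° + 2.71°) = -31.67°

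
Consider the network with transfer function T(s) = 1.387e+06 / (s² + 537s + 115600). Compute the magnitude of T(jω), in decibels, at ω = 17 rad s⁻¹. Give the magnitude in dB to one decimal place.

21.6 dB

|(j17)² + 537(j17) + 115600| = |1.1531e+05 + j9129| = 1.157e+05
|T(j17)| = 1.387e+06 / 1.157e+05 = 11.991
20 log₁₀(11.991) = 21.58 dB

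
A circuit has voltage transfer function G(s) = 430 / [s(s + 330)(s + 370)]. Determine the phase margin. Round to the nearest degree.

Gain crossover: |G(jω)| = 1 at ω ≈ 0.00352 rad/s.
∠G(j0.00352) = −90° − arctan(0.00352/330) − arctan(0.00352/370) ≈ -90.00°
PM = 180° + (-90.00°) = 90.00°

90°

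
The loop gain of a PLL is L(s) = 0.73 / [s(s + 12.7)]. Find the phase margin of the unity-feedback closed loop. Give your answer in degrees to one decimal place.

Gain crossover: |L(jω)| = 1 at ω ≈ 0.0575 rad/s.
∠L(j0.0575) = −90° − arctan(0.0575/12.7) ≈ -90.26°
PM = 180° + (-90.26°) = 89.74°

89.7 deg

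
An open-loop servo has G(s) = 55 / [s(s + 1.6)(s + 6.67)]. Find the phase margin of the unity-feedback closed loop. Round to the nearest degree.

11°

Gain crossover: |G(jω)| = 1 at ω ≈ 2.55 rad/s.
∠G(j2.55) = −90° − arctan(2.55/1.6) − arctan(2.55/6.67) ≈ -168.90°
PM = 180° + (-168.90°) = 11.10°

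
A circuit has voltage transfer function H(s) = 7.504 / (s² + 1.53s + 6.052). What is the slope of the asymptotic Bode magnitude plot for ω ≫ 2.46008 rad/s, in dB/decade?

With 0 zeros and 2 poles, the high-frequency asymptotic slope is 20 × (0 − 2) = -40 dB/decade.

-40 dB/decade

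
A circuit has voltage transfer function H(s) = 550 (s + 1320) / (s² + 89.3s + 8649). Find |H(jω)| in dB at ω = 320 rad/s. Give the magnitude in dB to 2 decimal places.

17.64 dB

|j320 + 1320| = √(320² + 1320²) = 1358
|(j320)² + 89.3(j320) + 8649| = |-93751 + j28576| = 9.801e+04
|H(j320)| = 550 × 1358 / 9.801e+04 = 7.622
20 log₁₀(7.622) = 17.641 dB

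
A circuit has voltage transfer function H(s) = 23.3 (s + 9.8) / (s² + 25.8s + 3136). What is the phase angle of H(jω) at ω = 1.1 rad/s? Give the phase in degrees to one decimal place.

∠(j1.1 + 9.8) = arctan(1.1/9.8) = 6.40°
∠[(j1.1)² + 25.8(j1.1) + 3136] = ∠[3134.8 + j28.38] = 0.52°
∠H(j1.1) = 6.40° − 0.52° = 5.89°

5.9°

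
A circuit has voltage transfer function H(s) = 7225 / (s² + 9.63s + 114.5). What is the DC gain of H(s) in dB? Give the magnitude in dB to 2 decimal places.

H(0) = 7225 / 114.5 = 63.1
20 log₁₀(63.1) = 36.001 dB

36.00 dB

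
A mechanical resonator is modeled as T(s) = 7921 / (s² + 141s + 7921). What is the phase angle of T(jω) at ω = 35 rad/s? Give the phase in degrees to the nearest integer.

∠[(j35)² + 141(j35) + 7921] = ∠[6696 + j4935] = 36.39°
∠T(j35) = −36.39° = -36.39°

-36°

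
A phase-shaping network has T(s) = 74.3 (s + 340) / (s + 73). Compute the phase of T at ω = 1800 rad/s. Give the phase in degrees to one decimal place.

-8.4°

∠(j1800 + 340) = arctan(1800/340) = 79.30°
∠(j1800 + 73) = arctan(1800/73) = 87.68°
∠T(j1800) = 79.30° − 87.68° = -8.37°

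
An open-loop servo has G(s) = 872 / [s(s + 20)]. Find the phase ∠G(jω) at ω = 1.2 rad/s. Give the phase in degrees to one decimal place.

∠(j1.2 + 20) = arctan(1.2/20) = 3.43°
∠(j1.2) = 90.00°
∠G(j1.2) = − (3.43° + 90.00°) = -93.43°

-93.4 deg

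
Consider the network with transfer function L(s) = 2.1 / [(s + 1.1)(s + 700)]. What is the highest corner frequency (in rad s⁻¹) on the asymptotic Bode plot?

700 rad s⁻¹

Break frequencies occur at each pole and zero magnitude: 1.1 rad s⁻¹, 700 rad s⁻¹.
The highest is 700 rad s⁻¹.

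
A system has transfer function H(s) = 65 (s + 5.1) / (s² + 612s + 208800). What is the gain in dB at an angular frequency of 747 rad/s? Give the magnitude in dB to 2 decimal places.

-21.47 dB

|j747 + 5.1| = √(747² + 5.1²) = 747
|(j747)² + 612(j747) + 208800| = |-3.4921e+05 + j4.5716e+05| = 5.753e+05
|H(j747)| = 65 × 747 / 5.753e+05 = 0.084405
20 log₁₀(0.084405) = -21.473 dB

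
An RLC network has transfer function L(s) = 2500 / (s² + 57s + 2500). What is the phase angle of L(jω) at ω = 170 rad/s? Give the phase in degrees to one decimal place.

∠[(j170)² + 57(j170) + 2500] = ∠[-26400 + j9690] = 159.84°
∠L(j170) = −159.84° = -159.84°

-159.8 deg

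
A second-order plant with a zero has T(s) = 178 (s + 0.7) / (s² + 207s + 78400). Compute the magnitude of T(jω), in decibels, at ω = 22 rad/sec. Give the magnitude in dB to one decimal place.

|j22 + 0.7| = √(22² + 0.7²) = 22.01
|(j22)² + 207(j22) + 78400| = |77916 + j4554| = 7.805e+04
|T(j22)| = 178 × 22.01 / 7.805e+04 = 0.050199
20 log₁₀(0.050199) = -25.99 dB

-26.0 dB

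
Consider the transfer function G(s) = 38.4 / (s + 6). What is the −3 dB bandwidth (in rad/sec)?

6 rad/sec

For a single-pole low-pass, the −3 dB point is at the pole: ω = 6 rad/sec.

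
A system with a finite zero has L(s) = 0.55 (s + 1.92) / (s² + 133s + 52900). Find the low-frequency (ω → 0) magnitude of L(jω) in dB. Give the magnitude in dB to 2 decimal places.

-94.00 dB

L(0) = 0.55 × 1.92 / 52900 = 1.9962e-05
20 log₁₀(1.9962e-05) = -93.996 dB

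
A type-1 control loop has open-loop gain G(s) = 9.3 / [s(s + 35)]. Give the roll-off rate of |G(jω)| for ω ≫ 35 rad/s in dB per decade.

With 0 zeros and 2 poles, the high-frequency asymptotic slope is 20 × (0 − 2) = -40 dB/decade.

-40 dB/decade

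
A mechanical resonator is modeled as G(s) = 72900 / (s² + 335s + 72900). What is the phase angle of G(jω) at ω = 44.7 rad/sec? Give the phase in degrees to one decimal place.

-11.9°

∠[(j44.7)² + 335(j44.7) + 72900] = ∠[70902 + j14975] = 11.93°
∠G(j44.7) = −11.93° = -11.93°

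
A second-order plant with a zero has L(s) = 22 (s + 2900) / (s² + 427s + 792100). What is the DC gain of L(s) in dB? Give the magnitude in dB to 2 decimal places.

L(0) = 22 × 2900 / 792100 = 0.080545
20 log₁₀(0.080545) = -21.879 dB

-21.88 dB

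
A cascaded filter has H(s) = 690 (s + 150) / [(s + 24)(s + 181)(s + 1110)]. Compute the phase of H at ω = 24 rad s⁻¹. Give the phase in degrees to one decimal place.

-44.7 deg

∠(j24 + 150) = arctan(24/150) = 9.09°
∠(j24 + 24) = arctan(24/24) = 45.00°
∠(j24 + 181) = arctan(24/181) = 7.55°
∠(j24 + 1110) = arctan(24/1110) = 1.24°
∠H(j24) = 9.09° − (45.00° + 7.55° + 1.24°) = -44.70°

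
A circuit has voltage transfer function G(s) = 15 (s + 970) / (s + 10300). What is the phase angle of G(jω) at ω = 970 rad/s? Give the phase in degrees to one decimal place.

∠(j970 + 970) = arctan(970/970) = 45.00°
∠(j970 + 10300) = arctan(970/10300) = 5.38°
∠G(j970) = 45.00° − 5.38° = 39.62°

39.6 deg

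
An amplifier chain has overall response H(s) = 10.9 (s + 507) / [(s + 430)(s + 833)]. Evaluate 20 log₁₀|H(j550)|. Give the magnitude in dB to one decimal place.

|j550 + 507| = √(550² + 507²) = 748
|j550 + 430| = √(550² + 430²) = 698.1
|j550 + 833| = √(550² + 833²) = 998.2
|H(j550)| = 10.9 × 748 / (698.1 × 998.2) = 0.0117
20 log₁₀(0.0117) = -38.64 dB

-38.6 dB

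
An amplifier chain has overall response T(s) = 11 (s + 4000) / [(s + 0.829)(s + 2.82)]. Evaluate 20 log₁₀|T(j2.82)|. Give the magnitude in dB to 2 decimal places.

71.49 dB

|j2.82 + 4000| = √(2.82² + 4000²) = 4000
|j2.82 + 0.829| = √(2.82² + 0.829²) = 2.939
|j2.82 + 2.82| = √(2.82² + 2.82²) = 3.988
|T(j2.82)| = 11 × 4000 / (2.939 × 3.988) = 3753.5
20 log₁₀(3753.5) = 71.489 dB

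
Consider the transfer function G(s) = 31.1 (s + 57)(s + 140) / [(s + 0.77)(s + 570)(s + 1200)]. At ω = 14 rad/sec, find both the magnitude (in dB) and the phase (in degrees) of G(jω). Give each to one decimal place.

|j14 + 57| = √(14² + 57²) = 58.69
|j14 + 140| = √(14² + 140²) = 140.7
|j14 + 0.77| = √(14² + 0.77²) = 14.02
|j14 + 570| = √(14² + 570²) = 570.2
|j14 + 1200| = √(14² + 1200²) = 1200
|G(j14)| = 31.1 × 58.69 × 140.7 / (14.02 × 570.2 × 1200) = 0.02677
20 log₁₀(0.02677) = -31.45 dB
∠(j14 + 57) = arctan(14/57) = 13.80°
∠(j14 + 140) = arctan(14/140) = 5.71°
∠(j14 + 0.77) = arctan(14/0.77) = 86.85°
∠(j14 + 570) = arctan(14/570) = 1.41°
∠(j14 + 1200) = arctan(14/1200) = 0.67°
∠G(j14) = 13.80° + 5.71° − (86.85° + 1.41° + 0.67°) = -69.42°

|G| = -31.4 dB, ∠G = -69.4°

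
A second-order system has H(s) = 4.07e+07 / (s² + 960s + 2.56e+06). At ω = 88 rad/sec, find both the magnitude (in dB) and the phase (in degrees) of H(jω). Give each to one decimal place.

|(j88)² + 960(j88) + 2.56e+06| = |2.5523e+06 + j84480| = 2.554e+06
|H(j88)| = 4.07e+07 / 2.554e+06 = 15.938
20 log₁₀(15.938) = 24.05 dB
∠[(j88)² + 960(j88) + 2.56e+06] = ∠[2.5523e+06 + j84480] = 1.90°
∠H(j88) = −1.90° = -1.90°

|H| = 24.0 dB, ∠H = -1.9°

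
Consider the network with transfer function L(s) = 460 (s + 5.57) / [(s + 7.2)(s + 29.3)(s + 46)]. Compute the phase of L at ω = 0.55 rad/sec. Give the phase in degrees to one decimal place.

∠(j0.55 + 5.57) = arctan(0.55/5.57) = 5.64°
∠(j0.55 + 7.2) = arctan(0.55/7.2) = 4.37°
∠(j0.55 + 29.3) = arctan(0.55/29.3) = 1.08°
∠(j0.55 + 46) = arctan(0.55/46) = 0.69°
∠L(j0.55) = 5.64° − (4.37° + 1.08° + 0.69°) = -0.49°

-0.5°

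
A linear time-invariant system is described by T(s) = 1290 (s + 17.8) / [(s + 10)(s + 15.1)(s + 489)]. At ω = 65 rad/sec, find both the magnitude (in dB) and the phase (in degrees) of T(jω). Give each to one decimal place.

|j65 + 17.8| = √(65² + 17.8²) = 67.39
|j65 + 10| = √(65² + 10²) = 65.76
|j65 + 15.1| = √(65² + 15.1²) = 66.73
|j65 + 489| = √(65² + 489²) = 493.3
|T(j65)| = 1290 × 67.39 / (65.76 × 66.73 × 493.3) = 0.040158
20 log₁₀(0.040158) = -27.92 dB
∠(j65 + 17.8) = arctan(65/17.8) = 74.69°
∠(j65 + 10) = arctan(65/10) = 81.25°
∠(j65 + 15.1) = arctan(65/15.1) = 76.92°
∠(j65 + 489) = arctan(65/489) = 7.57°
∠T(j65) = 74.69° − (81.25° + 76.92° + 7.57°) = -91.06°

|T| = -27.9 dB, ∠T = -91.1°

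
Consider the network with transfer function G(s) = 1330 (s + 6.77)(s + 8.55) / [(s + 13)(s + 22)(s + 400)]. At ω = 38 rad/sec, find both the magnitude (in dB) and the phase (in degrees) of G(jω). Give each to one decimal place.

|j38 + 6.77| = √(38² + 6.77²) = 38.6
|j38 + 8.55| = √(38² + 8.55²) = 38.95
|j38 + 13| = √(38² + 13²) = 40.16
|j38 + 22| = √(38² + 22²) = 43.91
|j38 + 400| = √(38² + 400²) = 401.8
|G(j38)| = 1330 × 38.6 × 38.95 / (40.16 × 43.91 × 401.8) = 2.8219
20 log₁₀(2.8219) = 9.01 dB
∠(j38 + 6.77) = arctan(38/6.77) = 79.90°
∠(j38 + 8.55) = arctan(38/8.55) = 77.32°
∠(j38 + 13) = arctan(38/13) = 71.11°
∠(j38 + 22) = arctan(38/22) = 59.93°
∠(j38 + 400) = arctan(38/400) = 5.43°
∠G(j38) = 79.90° + 77.32° − (71.11° + 59.93° + 5.43°) = 20.75°

|G| = 9.0 dB, ∠G = 20.7°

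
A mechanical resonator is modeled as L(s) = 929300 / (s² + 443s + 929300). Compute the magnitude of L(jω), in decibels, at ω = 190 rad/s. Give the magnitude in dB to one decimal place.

0.3 dB

|(j190)² + 443(j190) + 929300| = |8.932e+05 + j84170| = 8.972e+05
|L(j190)| = 929300 / 8.972e+05 = 1.0358
20 log₁₀(1.0358) = 0.31 dB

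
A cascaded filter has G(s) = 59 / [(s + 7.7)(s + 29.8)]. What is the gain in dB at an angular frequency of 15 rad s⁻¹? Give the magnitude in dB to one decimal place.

-19.6 dB

|j15 + 7.7| = √(15² + 7.7²) = 16.86
|j15 + 29.8| = √(15² + 29.8²) = 33.36
|G(j15)| = 59 / (16.86 × 33.36) = 0.10489
20 log₁₀(0.10489) = -19.59 dB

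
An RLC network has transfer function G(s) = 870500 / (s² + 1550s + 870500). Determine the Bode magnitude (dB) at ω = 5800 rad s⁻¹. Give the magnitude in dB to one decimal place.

|(j5800)² + 1550(j5800) + 870500| = |-3.277e+07 + j8.99e+06| = 3.398e+07
|G(j5800)| = 870500 / 3.398e+07 = 0.025618
20 log₁₀(0.025618) = -31.83 dB

-31.8 dB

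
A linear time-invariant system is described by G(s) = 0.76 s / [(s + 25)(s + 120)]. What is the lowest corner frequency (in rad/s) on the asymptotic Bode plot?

Break frequencies occur at each pole and zero magnitude: 25 rad/s, 120 rad/s.
The lowest is 25 rad/s.

25 rad/s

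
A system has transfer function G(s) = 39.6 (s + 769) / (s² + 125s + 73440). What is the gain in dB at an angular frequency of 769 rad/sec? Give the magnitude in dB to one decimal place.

|j769 + 769| = √(769² + 769²) = 1088
|(j769)² + 125(j769) + 73440| = |-5.1792e+05 + j96125| = 5.268e+05
|G(j769)| = 39.6 × 1088 / 5.268e+05 = 0.081756
20 log₁₀(0.081756) = -21.75 dB

-21.7 dB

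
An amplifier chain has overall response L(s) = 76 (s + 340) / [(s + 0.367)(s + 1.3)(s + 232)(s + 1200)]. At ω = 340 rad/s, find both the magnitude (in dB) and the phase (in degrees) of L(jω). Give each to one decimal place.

|j340 + 340| = √(340² + 340²) = 480.8
|j340 + 0.367| = √(340² + 0.367²) = 340
|j340 + 1.3| = √(340² + 1.3²) = 340
|j340 + 232| = √(340² + 232²) = 411.6
|j340 + 1200| = √(340² + 1200²) = 1247
|L(j340)| = 76 × 480.8 / (340 × 340 × 411.6 × 1247) = 6.1576e-07
20 log₁₀(6.1576e-07) = -124.21 dB
∠(j340 + 340) = arctan(340/340) = 45.00°
∠(j340 + 0.367) = arctan(340/0.367) = 89.94°
∠(j340 + 1.3) = arctan(340/1.3) = 89.78°
∠(j340 + 232) = arctan(340/232) = 55.69°
∠(j340 + 1200) = arctan(340/1200) = 15.82°
∠L(j340) = 45.00° − (89.94° + 89.78° + 55.69° + 15.82°) = -206.23°

|L| = -124.2 dB, ∠L = -206.2 deg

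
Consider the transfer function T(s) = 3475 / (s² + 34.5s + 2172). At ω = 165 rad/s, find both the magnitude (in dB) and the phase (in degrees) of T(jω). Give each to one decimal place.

|T| = -17.4 dB, ∠T = -167.2°

|(j165)² + 34.5(j165) + 2172| = |-25053 + j5692.5| = 2.569e+04
|T(j165)| = 3475 / 2.569e+04 = 0.13526
20 log₁₀(0.13526) = -17.38 dB
∠[(j165)² + 34.5(j165) + 2172] = ∠[-25053 + j5692.5] = 167.20°
∠T(j165) = −167.20° = -167.20°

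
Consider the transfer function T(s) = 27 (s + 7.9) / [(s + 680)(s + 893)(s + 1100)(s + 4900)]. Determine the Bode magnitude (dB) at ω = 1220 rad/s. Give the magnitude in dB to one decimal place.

-174.5 dB

|j1220 + 7.9| = √(1220² + 7.9²) = 1220
|j1220 + 680| = √(1220² + 680²) = 1397
|j1220 + 893| = √(1220² + 893²) = 1512
|j1220 + 1100| = √(1220² + 1100²) = 1643
|j1220 + 4900| = √(1220² + 4900²) = 5050
|T(j1220)| = 27 × 1220 / (1397 × 1512 × 1643 × 5050) = 1.8806e-09
20 log₁₀(1.8806e-09) = -174.51 dB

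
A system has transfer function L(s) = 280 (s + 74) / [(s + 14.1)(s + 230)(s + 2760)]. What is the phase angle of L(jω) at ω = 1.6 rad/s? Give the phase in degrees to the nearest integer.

∠(j1.6 + 74) = arctan(1.6/74) = 1.24°
∠(j1.6 + 14.1) = arctan(1.6/14.1) = 6.47°
∠(j1.6 + 230) = arctan(1.6/230) = 0.40°
∠(j1.6 + 2760) = arctan(1.6/2760) = 0.03°
∠L(j1.6) = 1.24° − (6.47° + 0.40° + 0.03°) = -5.67°

-6°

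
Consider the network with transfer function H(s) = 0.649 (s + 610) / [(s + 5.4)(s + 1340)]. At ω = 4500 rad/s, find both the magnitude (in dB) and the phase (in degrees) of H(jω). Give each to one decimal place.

|H| = -77.1 dB, ∠H = -81.1 deg

|j4500 + 610| = √(4500² + 610²) = 4541
|j4500 + 5.4| = √(4500² + 5.4²) = 4500
|j4500 + 1340| = √(4500² + 1340²) = 4695
|H(j4500)| = 0.649 × 4541 / (4500 × 4695) = 0.00013949
20 log₁₀(0.00013949) = -77.11 dB
∠(j4500 + 610) = arctan(4500/610) = 82.28°
∠(j4500 + 5.4) = arctan(4500/5.4) = 89.93°
∠(j4500 + 1340) = arctan(4500/1340) = 73.42°
∠H(j4500) = 82.28° − (89.93° + 73.42°) = -81.07°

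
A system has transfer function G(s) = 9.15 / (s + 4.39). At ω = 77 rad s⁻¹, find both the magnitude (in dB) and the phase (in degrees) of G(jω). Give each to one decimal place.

|j77 + 4.39| = √(77² + 4.39²) = 77.13
|G(j77)| = 9.15 / 77.13 = 0.11864
20 log₁₀(0.11864) = -18.52 dB
∠(j77 + 4.39) = arctan(77/4.39) = 86.74°
∠G(j77) = −86.74° = -86.74°

|G| = -18.5 dB, ∠G = -86.7°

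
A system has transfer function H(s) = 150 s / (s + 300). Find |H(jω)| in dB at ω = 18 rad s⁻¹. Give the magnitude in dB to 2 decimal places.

19.07 dB

|j18| = 18
|j18 + 300| = √(18² + 300²) = 300.5
|H(j18)| = 150 × 18 / 300.5 = 8.9838
20 log₁₀(8.9838) = 19.069 dB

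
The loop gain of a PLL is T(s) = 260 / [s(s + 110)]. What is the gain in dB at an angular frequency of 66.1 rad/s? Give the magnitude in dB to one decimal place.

|j66.1 + 110| = √(66.1² + 110²) = 128.3
|j66.1| = 66.1
|T(j66.1)| = 260 / (128.3 × 66.1) = 0.03065
20 log₁₀(0.03065) = -30.27 dB

-30.3 dB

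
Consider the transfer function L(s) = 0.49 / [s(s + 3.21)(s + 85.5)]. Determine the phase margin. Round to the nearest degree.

Gain crossover: |L(jω)| = 1 at ω ≈ 0.00179 rad/s.
∠L(j0.00179) = −90° − arctan(0.00179/3.21) − arctan(0.00179/85.5) ≈ -90.03°
PM = 180° + (-90.03°) = 89.97°

90°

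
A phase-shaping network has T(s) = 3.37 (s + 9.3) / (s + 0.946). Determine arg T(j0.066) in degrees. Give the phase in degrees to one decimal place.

-3.6°

∠(j0.066 + 9.3) = arctan(0.066/9.3) = 0.41°
∠(j0.066 + 0.946) = arctan(0.066/0.946) = 3.99°
∠T(j0.066) = 0.41° − 3.99° = -3.58°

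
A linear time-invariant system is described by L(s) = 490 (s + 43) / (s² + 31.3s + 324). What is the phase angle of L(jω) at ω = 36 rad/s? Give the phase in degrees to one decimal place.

∠(j36 + 43) = arctan(36/43) = 39.94°
∠[(j36)² + 31.3(j36) + 324] = ∠[-972 + j1126.8] = 130.78°
∠L(j36) = 39.94° − 130.78° = -90.85°

-90.8°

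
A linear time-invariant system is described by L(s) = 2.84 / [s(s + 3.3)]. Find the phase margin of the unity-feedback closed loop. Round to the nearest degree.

Gain crossover: |L(jω)| = 1 at ω ≈ 0.834 rad/s.
∠L(j0.834) = −90° − arctan(0.834/3.3) ≈ -104.19°
PM = 180° + (-104.19°) = 75.81°

76 deg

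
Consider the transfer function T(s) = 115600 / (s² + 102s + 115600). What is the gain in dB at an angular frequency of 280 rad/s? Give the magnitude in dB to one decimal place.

7.8 dB

|(j280)² + 102(j280) + 115600| = |37200 + j28560| = 4.69e+04
|T(j280)| = 115600 / 4.69e+04 = 2.4649
20 log₁₀(2.4649) = 7.84 dB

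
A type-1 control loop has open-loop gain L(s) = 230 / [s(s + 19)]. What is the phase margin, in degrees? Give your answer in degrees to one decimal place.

Gain crossover: |L(jω)| = 1 at ω ≈ 10.6 rad/sec.
∠L(j10.6) = −90° − arctan(10.6/19) ≈ -119.10°
PM = 180° + (-119.10°) = 60.90°

60.9°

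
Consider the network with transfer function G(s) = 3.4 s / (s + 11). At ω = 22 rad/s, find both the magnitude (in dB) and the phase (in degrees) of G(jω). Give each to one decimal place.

|G| = 9.7 dB, ∠G = 26.6 deg

|j22| = 22
|j22 + 11| = √(22² + 11²) = 24.6
|G(j22)| = 3.4 × 22 / 24.6 = 3.0411
20 log₁₀(3.0411) = 9.66 dB
∠(j22) = 90.00°
∠(j22 + 11) = arctan(22/11) = 63.43°
∠G(j22) = 90.00° − 63.43° = 26.57°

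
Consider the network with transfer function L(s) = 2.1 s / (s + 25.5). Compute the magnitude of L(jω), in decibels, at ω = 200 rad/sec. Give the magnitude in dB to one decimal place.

|j200| = 200
|j200 + 25.5| = √(200² + 25.5²) = 201.6
|L(j200)| = 2.1 × 200 / 201.6 = 2.0831
20 log₁₀(2.0831) = 6.37 dB

6.4 dB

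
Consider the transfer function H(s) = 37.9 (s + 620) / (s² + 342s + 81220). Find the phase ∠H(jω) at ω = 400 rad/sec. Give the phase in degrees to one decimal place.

-87.1°

∠(j400 + 620) = arctan(400/620) = 32.83°
∠[(j400)² + 342(j400) + 81220] = ∠[-78780 + j1.368e+05] = 119.94°
∠H(j400) = 32.83° − 119.94° = -87.11°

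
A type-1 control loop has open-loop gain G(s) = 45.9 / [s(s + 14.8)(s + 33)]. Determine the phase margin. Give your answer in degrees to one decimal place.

Gain crossover: |G(jω)| = 1 at ω ≈ 0.094 rad/sec.
∠G(j0.094) = −90° − arctan(0.094/14.8) − arctan(0.094/33) ≈ -90.53°
PM = 180° + (-90.53°) = 89.47°

89.5°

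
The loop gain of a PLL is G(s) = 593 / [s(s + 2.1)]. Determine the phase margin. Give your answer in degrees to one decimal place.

Gain crossover: |G(jω)| = 1 at ω ≈ 24.3 rad/s.
∠G(j24.3) = −90° − arctan(24.3/2.1) ≈ -175.06°
PM = 180° + (-175.06°) = 4.94°

4.9°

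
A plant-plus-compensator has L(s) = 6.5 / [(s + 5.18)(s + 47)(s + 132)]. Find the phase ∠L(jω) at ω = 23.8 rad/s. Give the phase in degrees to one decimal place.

∠(j23.8 + 5.18) = arctan(23.8/5.18) = 77.72°
∠(j23.8 + 47) = arctan(23.8/47) = 26.86°
∠(j23.8 + 132) = arctan(23.8/132) = 10.22°
∠L(j23.8) = − (77.72° + 26.86° + 10.22°) = -114.80°

-114.8°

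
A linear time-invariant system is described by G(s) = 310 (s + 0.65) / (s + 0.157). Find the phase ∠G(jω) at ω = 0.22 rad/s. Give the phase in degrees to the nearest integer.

-36°

∠(j0.22 + 0.65) = arctan(0.22/0.65) = 18.70°
∠(j0.22 + 0.157) = arctan(0.22/0.157) = 54.49°
∠G(j0.22) = 18.70° − 54.49° = -35.79°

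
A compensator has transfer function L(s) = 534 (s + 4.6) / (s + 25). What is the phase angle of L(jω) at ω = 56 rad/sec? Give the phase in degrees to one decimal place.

19.4°

∠(j56 + 4.6) = arctan(56/4.6) = 85.30°
∠(j56 + 25) = arctan(56/25) = 65.94°
∠L(j56) = 85.30° − 65.94° = 19.36°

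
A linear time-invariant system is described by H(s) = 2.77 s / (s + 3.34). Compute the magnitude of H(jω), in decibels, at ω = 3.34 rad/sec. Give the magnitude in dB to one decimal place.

5.8 dB

|j3.34| = 3.34
|j3.34 + 3.34| = √(3.34² + 3.34²) = 4.723
|H(j3.34)| = 2.77 × 3.34 / 4.723 = 1.9587
20 log₁₀(1.9587) = 5.84 dB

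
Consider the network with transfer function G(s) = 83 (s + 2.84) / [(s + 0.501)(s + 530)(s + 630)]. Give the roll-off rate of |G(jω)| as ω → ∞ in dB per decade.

-40 dB/decade

With 1 zero and 3 poles, the high-frequency asymptotic slope is 20 × (1 − 3) = -40 dB/decade.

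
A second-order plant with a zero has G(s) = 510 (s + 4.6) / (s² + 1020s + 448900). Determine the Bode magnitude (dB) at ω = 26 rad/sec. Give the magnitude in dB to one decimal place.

-30.5 dB

|j26 + 4.6| = √(26² + 4.6²) = 26.4
|(j26)² + 1020(j26) + 448900| = |4.4822e+05 + j26520| = 4.49e+05
|G(j26)| = 510 × 26.4 / 4.49e+05 = 0.02999
20 log₁₀(0.02999) = -30.46 dB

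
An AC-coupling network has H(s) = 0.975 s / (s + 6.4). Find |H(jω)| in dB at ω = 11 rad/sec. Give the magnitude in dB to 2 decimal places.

-1.49 dB

|j11| = 11
|j11 + 6.4| = √(11² + 6.4²) = 12.73
|H(j11)| = 0.975 × 11 / 12.73 = 0.84274
20 log₁₀(0.84274) = -1.486 dB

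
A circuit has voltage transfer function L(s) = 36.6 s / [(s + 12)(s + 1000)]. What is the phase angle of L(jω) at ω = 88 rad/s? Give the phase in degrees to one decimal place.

∠(j88) = 90.00°
∠(j88 + 12) = arctan(88/12) = 82.23°
∠(j88 + 1000) = arctan(88/1000) = 5.03°
∠L(j88) = 90.00° − (82.23° + 5.03°) = 2.74°

2.7 deg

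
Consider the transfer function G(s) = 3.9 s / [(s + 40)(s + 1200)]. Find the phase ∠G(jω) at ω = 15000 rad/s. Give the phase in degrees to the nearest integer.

∠(j15000) = 90.00°
∠(j15000 + 40) = arctan(15000/40) = 89.85°
∠(j15000 + 1200) = arctan(15000/1200) = 85.43°
∠G(j15000) = 90.00° − (89.85° + 85.43°) = -85.27°

-85 deg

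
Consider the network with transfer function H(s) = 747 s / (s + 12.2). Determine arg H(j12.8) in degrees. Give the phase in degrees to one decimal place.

43.6°

∠(j12.8) = 90.00°
∠(j12.8 + 12.2) = arctan(12.8/12.2) = 46.37°
∠H(j12.8) = 90.00° − 46.37° = 43.63°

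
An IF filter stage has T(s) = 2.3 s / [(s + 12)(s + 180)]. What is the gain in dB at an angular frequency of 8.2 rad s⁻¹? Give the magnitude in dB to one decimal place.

|j8.2| = 8.2
|j8.2 + 12| = √(8.2² + 12²) = 14.53
|j8.2 + 180| = √(8.2² + 180²) = 180.2
|T(j8.2)| = 2.3 × 8.2 / (14.53 × 180.2) = 0.0072016
20 log₁₀(0.0072016) = -42.85 dB

-42.9 dB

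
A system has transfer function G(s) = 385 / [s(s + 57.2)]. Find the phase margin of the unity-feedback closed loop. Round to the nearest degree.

Gain crossover: |G(jω)| = 1 at ω ≈ 6.69 rad/sec.
∠G(j6.69) = −90° − arctan(6.69/57.2) ≈ -96.67°
PM = 180° + (-96.67°) = 83.33°

83°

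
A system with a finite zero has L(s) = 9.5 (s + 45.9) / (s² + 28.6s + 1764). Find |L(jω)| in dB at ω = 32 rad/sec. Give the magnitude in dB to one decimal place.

-6.9 dB

|j32 + 45.9| = √(32² + 45.9²) = 55.95
|(j32)² + 28.6(j32) + 1764| = |740 + j915.2| = 1177
|L(j32)| = 9.5 × 55.95 / 1177 = 0.45164
20 log₁₀(0.45164) = -6.90 dB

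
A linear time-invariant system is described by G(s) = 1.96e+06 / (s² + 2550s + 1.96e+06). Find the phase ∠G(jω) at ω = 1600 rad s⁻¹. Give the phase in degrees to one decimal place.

∠[(j1600)² + 2550(j1600) + 1.96e+06] = ∠[-6e+05 + j4.08e+06] = 98.37°
∠G(j1600) = −98.37° = -98.37°

-98.4°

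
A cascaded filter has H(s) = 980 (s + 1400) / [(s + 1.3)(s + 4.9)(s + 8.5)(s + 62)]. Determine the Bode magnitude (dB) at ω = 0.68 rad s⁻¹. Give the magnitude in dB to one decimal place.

51.1 dB

|j0.68 + 1400| = √(0.68² + 1400²) = 1400
|j0.68 + 1.3| = √(0.68² + 1.3²) = 1.467
|j0.68 + 4.9| = √(0.68² + 4.9²) = 4.947
|j0.68 + 8.5| = √(0.68² + 8.5²) = 8.527
|j0.68 + 62| = √(0.68² + 62²) = 62
|H(j0.68)| = 980 × 1400 / (1.467 × 4.947 × 8.527 × 62) = 357.55
20 log₁₀(357.55) = 51.07 dB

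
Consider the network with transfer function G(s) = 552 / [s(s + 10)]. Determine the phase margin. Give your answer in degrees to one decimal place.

Gain crossover: |G(jω)| = 1 at ω ≈ 22.5 rad/s.
∠G(j22.5) = −90° − arctan(22.5/10) ≈ -156.00°
PM = 180° + (-156.00°) = 24.00°

24.0 deg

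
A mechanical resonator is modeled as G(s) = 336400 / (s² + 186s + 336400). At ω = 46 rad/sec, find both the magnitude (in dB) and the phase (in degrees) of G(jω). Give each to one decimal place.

|(j46)² + 186(j46) + 336400| = |3.3428e+05 + j8556| = 3.344e+05
|G(j46)| = 336400 / 3.344e+05 = 1.006
20 log₁₀(1.006) = 0.05 dB
∠[(j46)² + 186(j46) + 336400] = ∠[3.3428e+05 + j8556] = 1.47°
∠G(j46) = −1.47° = -1.47°

|G| = 0.1 dB, ∠G = -1.5°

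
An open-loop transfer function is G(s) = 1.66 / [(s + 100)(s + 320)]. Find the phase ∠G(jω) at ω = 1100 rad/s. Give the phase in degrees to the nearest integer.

-159°

∠(j1100 + 100) = arctan(1100/100) = 84.81°
∠(j1100 + 320) = arctan(1100/320) = 73.78°
∠G(j1100) = − (84.81° + 73.78°) = -158.59°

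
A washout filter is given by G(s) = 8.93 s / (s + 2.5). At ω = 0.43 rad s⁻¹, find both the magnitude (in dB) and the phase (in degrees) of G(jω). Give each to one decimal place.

|j0.43| = 0.43
|j0.43 + 2.5| = √(0.43² + 2.5²) = 2.537
|G(j0.43)| = 8.93 × 0.43 / 2.537 = 1.5137
20 log₁₀(1.5137) = 3.60 dB
∠(j0.43) = 90.00°
∠(j0.43 + 2.5) = arctan(0.43/2.5) = 9.76°
∠G(j0.43) = 90.00° − 9.76° = 80.24°

|G| = 3.6 dB, ∠G = 80.2°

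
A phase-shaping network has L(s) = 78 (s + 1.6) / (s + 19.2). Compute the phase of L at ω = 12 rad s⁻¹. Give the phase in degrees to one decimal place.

∠(j12 + 1.6) = arctan(12/1.6) = 82.41°
∠(j12 + 19.2) = arctan(12/19.2) = 32.01°
∠L(j12) = 82.41° − 32.01° = 50.40°

50.4°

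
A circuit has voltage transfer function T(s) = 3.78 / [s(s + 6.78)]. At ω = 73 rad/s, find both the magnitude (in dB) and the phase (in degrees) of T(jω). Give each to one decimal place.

|j73 + 6.78| = √(73² + 6.78²) = 73.31
|j73| = 73
|T(j73)| = 3.78 / (73.31 × 73) = 0.00070629
20 log₁₀(0.00070629) = -63.02 dB
∠(j73 + 6.78) = arctan(73/6.78) = 84.69°
∠(j73) = 90.00°
∠T(j73) = − (84.69° + 90.00°) = -174.69°

|T| = -63.0 dB, ∠T = -174.7 deg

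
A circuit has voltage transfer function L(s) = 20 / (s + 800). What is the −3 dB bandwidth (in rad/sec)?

For a single-pole low-pass, the −3 dB point is at the pole: ω = 800 rad/sec.

800 rad/sec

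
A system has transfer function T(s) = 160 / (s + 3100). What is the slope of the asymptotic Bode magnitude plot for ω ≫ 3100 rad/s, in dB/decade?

With 0 zeros and 1 pole, the high-frequency asymptotic slope is 20 × (0 − 1) = -20 dB/decade.

-20 dB/decade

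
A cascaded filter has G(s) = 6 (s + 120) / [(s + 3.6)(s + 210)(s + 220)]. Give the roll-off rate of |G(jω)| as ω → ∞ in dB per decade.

With 1 zero and 3 poles, the high-frequency asymptotic slope is 20 × (1 − 3) = -40 dB/decade.

-40 dB/decade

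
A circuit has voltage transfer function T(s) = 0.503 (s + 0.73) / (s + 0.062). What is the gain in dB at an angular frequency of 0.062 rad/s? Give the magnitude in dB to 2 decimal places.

12.47 dB

|j0.062 + 0.73| = √(0.062² + 0.73²) = 0.7326
|j0.062 + 0.062| = √(0.062² + 0.062²) = 0.08768
|T(j0.062)| = 0.503 × 0.7326 / 0.08768 = 4.2029
20 log₁₀(4.2029) = 12.471 dB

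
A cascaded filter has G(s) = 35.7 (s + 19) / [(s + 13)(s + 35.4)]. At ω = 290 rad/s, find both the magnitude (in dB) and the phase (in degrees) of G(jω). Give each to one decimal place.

|G| = -18.2 dB, ∠G = -84.2°

|j290 + 19| = √(290² + 19²) = 290.6
|j290 + 13| = √(290² + 13²) = 290.3
|j290 + 35.4| = √(290² + 35.4²) = 292.2
|G(j290)| = 35.7 × 290.6 / (290.3 × 292.2) = 0.12234
20 log₁₀(0.12234) = -18.25 dB
∠(j290 + 19) = arctan(290/19) = 86.25°
∠(j290 + 13) = arctan(290/13) = 87.43°
∠(j290 + 35.4) = arctan(290/35.4) = 83.04°
∠G(j290) = 86.25° − (87.43° + 83.04°) = -84.22°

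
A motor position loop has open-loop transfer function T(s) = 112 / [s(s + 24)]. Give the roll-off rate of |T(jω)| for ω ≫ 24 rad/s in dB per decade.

With 0 zeros and 2 poles, the high-frequency asymptotic slope is 20 × (0 − 2) = -40 dB/decade.

-40 dB/decade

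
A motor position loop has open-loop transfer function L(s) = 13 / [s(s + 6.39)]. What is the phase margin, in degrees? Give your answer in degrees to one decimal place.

Gain crossover: |L(jω)| = 1 at ω ≈ 1.95 rad/s.
∠L(j1.95) = −90° − arctan(1.95/6.39) ≈ -106.94°
PM = 180° + (-106.94°) = 73.06°

73.1°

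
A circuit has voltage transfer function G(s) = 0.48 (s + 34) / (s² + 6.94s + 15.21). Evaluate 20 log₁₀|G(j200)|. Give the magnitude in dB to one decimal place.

-52.3 dB

|j200 + 34| = √(200² + 34²) = 202.9
|(j200)² + 6.94(j200) + 15.21| = |-39985 + j1388| = 4.001e+04
|G(j200)| = 0.48 × 202.9 / 4.001e+04 = 0.0024339
20 log₁₀(0.0024339) = -52.27 dB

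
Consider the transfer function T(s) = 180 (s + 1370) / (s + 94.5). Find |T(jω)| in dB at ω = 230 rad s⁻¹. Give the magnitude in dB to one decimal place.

|j230 + 1370| = √(230² + 1370²) = 1389
|j230 + 94.5| = √(230² + 94.5²) = 248.7
|T(j230)| = 180 × 1389 / 248.7 = 1005.6
20 log₁₀(1005.6) = 60.05 dB

60.0 dB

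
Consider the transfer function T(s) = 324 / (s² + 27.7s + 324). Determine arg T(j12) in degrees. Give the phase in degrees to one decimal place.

∠[(j12)² + 27.7(j12) + 324] = ∠[180 + j332.4] = 61.56°
∠T(j12) = −61.56° = -61.56°

-61.6°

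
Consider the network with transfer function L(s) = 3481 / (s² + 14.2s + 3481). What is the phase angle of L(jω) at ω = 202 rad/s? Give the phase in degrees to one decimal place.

∠[(j202)² + 14.2(j202) + 3481] = ∠[-37323 + j2868.4] = 175.61°
∠L(j202) = −175.61° = -175.61°

-175.6°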